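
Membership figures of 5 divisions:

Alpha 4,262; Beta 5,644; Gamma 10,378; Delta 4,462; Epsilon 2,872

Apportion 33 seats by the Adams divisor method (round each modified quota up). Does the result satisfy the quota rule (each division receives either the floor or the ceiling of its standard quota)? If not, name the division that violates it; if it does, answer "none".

Standard quotas: Alpha 5.093, Beta 6.744, Gamma 12.400, Delta 5.332, Epsilon 3.432.
Adams allocation: Alpha 5, Beta 7, Gamma 12, Delta 5, Epsilon 4.
Every allocation lies between the lower and upper quota.

none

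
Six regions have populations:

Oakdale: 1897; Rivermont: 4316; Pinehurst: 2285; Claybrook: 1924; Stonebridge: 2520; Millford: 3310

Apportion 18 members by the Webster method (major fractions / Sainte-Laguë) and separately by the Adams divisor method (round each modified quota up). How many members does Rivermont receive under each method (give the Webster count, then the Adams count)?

Webster: Oakdale 2, Rivermont 5, Pinehurst 2, Claybrook 2, Stonebridge 3, Millford 4.
Adams: Oakdale 2, Rivermont 4, Pinehurst 3, Claybrook 2, Stonebridge 3, Millford 4.
Rivermont gets 5 under Webster and 4 under Adams.

5 and 4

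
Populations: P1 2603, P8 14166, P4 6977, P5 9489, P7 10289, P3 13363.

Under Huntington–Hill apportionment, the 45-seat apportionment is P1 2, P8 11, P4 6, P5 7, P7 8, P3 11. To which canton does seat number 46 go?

Priority for the next seat is population ÷ (√(s·(s+1))).
Priorities: P1 1062.670, P8 1232.992, P4 1076.574, P5 1268.021, P7 1212.570, P3 1163.100.
Highest priority: P5.

P5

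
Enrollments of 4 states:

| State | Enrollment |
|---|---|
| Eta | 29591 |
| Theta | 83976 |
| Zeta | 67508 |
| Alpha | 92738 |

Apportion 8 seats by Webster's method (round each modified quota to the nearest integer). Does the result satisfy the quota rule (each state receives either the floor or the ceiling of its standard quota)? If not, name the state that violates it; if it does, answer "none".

Standard quotas: Eta 0.865, Theta 2.454, Zeta 1.972, Alpha 2.710.
Webster allocation: Eta 1, Theta 2, Zeta 2, Alpha 3.
Every allocation lies between the lower and upper quota.

none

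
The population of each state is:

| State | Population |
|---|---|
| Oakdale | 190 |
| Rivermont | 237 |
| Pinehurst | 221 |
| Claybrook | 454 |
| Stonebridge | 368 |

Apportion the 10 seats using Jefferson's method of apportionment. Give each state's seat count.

Standard divisor 1470/10 ≈ 147; standard quotas: Oakdale 1.293, Rivermont 1.612, Pinehurst 1.503, Claybrook 3.088, Stonebridge 2.503.
Rounding down gives 1, 1, 1, 3, 2 = 8 seats, so the divisor must be adjusted.
With modified divisor 116: modified quotas Oakdale 1.638, Rivermont 2.043, Pinehurst 1.905, Claybrook 3.914, Stonebridge 3.172.
Rounding down: Oakdale 1, Rivermont 2, Pinehurst 1, Claybrook 3, Stonebridge 3 (total 10).

Oakdale 1, Rivermont 2, Pinehurst 1, Claybrook 3, Stonebridge 3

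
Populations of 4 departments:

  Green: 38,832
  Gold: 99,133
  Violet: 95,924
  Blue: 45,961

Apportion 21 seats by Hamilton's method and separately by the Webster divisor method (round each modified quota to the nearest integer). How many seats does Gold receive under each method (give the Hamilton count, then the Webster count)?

Hamilton: Green 3, Gold 7, Violet 7, Blue 4.
Webster: Green 3, Gold 8, Violet 7, Blue 3.
Gold gets 7 under Hamilton and 8 under Webster.

7 and 8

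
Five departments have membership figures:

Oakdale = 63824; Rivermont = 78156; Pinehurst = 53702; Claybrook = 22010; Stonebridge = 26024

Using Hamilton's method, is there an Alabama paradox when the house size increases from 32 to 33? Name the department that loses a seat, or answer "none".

At 32 seats: Oakdale 8, Rivermont 10, Pinehurst 7, Claybrook 3, Stonebridge 4.
At 33 seats: Oakdale 9, Rivermont 11, Pinehurst 7, Claybrook 3, Stonebridge 3.
Stonebridge drops from 4 to 3.

Stonebridge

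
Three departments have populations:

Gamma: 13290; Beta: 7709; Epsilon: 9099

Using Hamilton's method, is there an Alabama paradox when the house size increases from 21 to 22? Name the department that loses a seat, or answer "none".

At 21 seats: Gamma 9, Beta 6, Epsilon 6.
At 22 seats: Gamma 10, Beta 5, Epsilon 7.
Beta drops from 6 to 5.

Beta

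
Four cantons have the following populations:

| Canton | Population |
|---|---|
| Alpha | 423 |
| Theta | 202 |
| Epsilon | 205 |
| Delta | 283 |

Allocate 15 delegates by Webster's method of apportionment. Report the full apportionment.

Alpha 5, Theta 3, Epsilon 3, Delta 4

Standard divisor 1113/15 ≈ 74.2; standard quotas: Alpha 5.701, Theta 2.722, Epsilon 2.763, Delta 3.814.
Rounding to the nearest integer gives 6, 3, 3, 4 = 16 seats, so the divisor must be adjusted.
With modified divisor 80: modified quotas Alpha 5.287, Theta 2.525, Epsilon 2.562, Delta 3.538.
Rounding to the nearest integer: Alpha 5, Theta 3, Epsilon 3, Delta 4 (total 15).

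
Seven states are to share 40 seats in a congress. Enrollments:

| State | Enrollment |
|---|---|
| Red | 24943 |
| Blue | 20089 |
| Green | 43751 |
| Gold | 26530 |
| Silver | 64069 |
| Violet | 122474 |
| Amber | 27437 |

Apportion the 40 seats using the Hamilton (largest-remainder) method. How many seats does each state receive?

Standard divisor: 329293 ÷ 40 ≈ 8232.325.
Standard quotas: Red 3.0299, Blue 2.4403, Green 5.3145, Gold 3.2227, Silver 7.7826, Violet 14.8772, Amber 3.3328.
Lower quotas: Red 3, Blue 2, Green 5, Gold 3, Silver 7, Violet 14, Amber 3 (sum 37, leaving 3 seats).
Remainders in descending order: Violet 0.8772, Silver 0.7826, Blue 0.4403, Amber 0.3328, Green 0.3145, Gold 0.2227, Red 0.0299.
Largest remainders: Violet, Silver, Blue receive the extra seats.

Red=3; Blue=3; Green=5; Gold=3; Silver=8; Violet=15; Amber=3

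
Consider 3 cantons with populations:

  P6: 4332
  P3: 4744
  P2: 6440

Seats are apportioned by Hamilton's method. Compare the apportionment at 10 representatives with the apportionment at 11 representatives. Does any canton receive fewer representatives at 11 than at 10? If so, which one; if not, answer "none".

none

At 10 seats: P6 3, P3 3, P2 4.
At 11 seats: P6 3, P3 3, P2 5.
No canton's allocation decreased.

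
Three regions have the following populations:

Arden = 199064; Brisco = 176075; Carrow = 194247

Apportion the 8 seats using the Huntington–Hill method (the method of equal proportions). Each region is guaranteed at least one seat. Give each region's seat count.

Arden 3, Brisco 2, Carrow 3

With divisor 75592: modified quotas Arden 2.633, Brisco 2.329, Carrow 2.570.
Geometric-mean thresholds: Arden √(2·3)=2.449, Brisco √(2·3)=2.449, Carrow √(2·3)=2.449.
Each quota rounded against its threshold gives Arden 3, Brisco 2, Carrow 3 (total 8).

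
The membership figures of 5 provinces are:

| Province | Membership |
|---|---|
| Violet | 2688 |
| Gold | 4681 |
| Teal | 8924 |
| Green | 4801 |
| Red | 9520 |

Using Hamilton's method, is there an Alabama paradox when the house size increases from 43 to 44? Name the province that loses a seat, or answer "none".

none

At 43 seats: Violet 4, Gold 7, Teal 12, Green 7, Red 13.
At 44 seats: Violet 4, Gold 7, Teal 13, Green 7, Red 13.
No province's allocation decreased.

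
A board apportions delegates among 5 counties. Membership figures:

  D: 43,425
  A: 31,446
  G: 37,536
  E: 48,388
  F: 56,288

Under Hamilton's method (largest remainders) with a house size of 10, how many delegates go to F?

The standard divisor is 217083/10 ≈ 21708.3.
Standard quotas: D 2.0004, A 1.4486, G 1.7291, E 2.2290, F 2.5929.
Lower quotas: D 2, A 1, G 1, E 2, F 2 (sum 8, leaving 2 seats).
Remainders in descending order: G 0.7291, F 0.5929, A 0.4486, E 0.2290, D 0.0004.
Largest remainders: G, F receive the extra seats.
F receives 3.

3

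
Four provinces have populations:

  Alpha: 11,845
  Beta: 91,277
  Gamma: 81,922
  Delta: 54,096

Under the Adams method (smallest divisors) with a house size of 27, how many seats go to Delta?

6

Standard divisor 239140/27 ≈ 8857.037; standard quotas: Alpha 1.337, Beta 10.306, Gamma 9.249, Delta 6.108.
Rounding up gives 2, 11, 10, 7 = 30 seats, so the divisor must be adjusted.
With modified divisor 9600: modified quotas Alpha 1.234, Beta 9.508, Gamma 8.534, Delta 5.635.
Rounding up: Alpha 2, Beta 10, Gamma 9, Delta 6 (total 27).
Delta receives 6.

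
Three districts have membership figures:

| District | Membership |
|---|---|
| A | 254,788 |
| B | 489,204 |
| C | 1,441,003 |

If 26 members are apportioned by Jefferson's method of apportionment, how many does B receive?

6

Standard divisor 2184995/26 ≈ 84038.269; standard quotas: A 3.032, B 5.821, C 17.147.
Rounding down gives 3, 5, 17 = 25 seats, so the divisor must be adjusted.
With modified divisor 80800: modified quotas A 3.153, B 6.055, C 17.834.
Rounding down: A 3, B 6, C 17 (total 26).
B receives 6.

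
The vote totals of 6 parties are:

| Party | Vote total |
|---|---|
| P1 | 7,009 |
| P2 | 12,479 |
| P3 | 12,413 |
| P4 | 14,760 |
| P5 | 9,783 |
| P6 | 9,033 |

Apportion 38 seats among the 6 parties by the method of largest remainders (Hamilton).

Standard divisor: 65477 ÷ 38 ≈ 1723.079.
Standard quotas: P1 4.0677, P2 7.2423, P3 7.2040, P4 8.5661, P5 5.6776, P6 5.2424.
Lower quotas: P1 4, P2 7, P3 7, P4 8, P5 5, P6 5 (sum 36, leaving 2 seats).
Remainders in descending order: P5 0.6776, P4 0.5661, P6 0.2424, P2 0.2423, P3 0.2040, P1 0.0677.
Largest remainders: P5, P4 receive the extra seats.

P1 4, P2 7, P3 7, P4 9, P5 6, P6 5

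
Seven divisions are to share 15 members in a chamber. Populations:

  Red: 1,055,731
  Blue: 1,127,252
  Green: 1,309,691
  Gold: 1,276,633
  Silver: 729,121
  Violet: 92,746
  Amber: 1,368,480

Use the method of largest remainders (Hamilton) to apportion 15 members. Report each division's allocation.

Standard divisor: 6959654 ÷ 15 ≈ 463976.933.
Standard quotas: Red 2.2754, Blue 2.4295, Green 2.8228, Gold 2.7515, Silver 1.5715, Violet 0.1999, Amber 2.9495.
Lower quotas: Red 2, Blue 2, Green 2, Gold 2, Silver 1, Violet 0, Amber 2 (sum 11, leaving 4 seats).
Remainders in descending order: Amber 0.9495, Green 0.8228, Gold 0.7515, Silver 0.5715, Blue 0.4295, Red 0.2754, Violet 0.1999.
The surplus seats go to Amber, Green, Gold, Silver.

Red: 2, Blue: 2, Green: 3, Gold: 3, Silver: 2, Violet: 0, Amber: 3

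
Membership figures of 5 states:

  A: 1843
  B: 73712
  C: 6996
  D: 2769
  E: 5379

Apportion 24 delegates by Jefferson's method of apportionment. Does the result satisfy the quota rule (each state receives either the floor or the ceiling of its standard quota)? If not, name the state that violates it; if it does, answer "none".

B

Standard quotas: A 0.488, B 19.505, C 1.851, D 0.733, E 1.423.
Jefferson allocation: A 0, B 21, C 2, D 0, E 1.
B has quota 19.505 (lower 19, upper 20) but receives 21 — outside the quota interval.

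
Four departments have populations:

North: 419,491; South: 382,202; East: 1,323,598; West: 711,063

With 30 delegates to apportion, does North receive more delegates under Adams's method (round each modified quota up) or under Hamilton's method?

Adams

Adams: North 5, South 4, East 14, West 7.
Hamilton: North 4, South 4, East 14, West 8.
North gets 5 under Adams and 4 under Hamilton.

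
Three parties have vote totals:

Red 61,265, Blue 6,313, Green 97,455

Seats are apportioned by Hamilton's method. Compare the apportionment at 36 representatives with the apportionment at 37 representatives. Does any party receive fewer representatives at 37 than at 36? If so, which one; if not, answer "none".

Blue

At 36 seats: Red 13, Blue 2, Green 21.
At 37 seats: Red 14, Blue 1, Green 22.
Blue drops from 2 to 1.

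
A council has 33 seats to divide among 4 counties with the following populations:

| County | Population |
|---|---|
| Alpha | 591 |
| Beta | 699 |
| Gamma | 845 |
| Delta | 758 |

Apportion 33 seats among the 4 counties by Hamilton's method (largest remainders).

Standard divisor: 2893 ÷ 33 ≈ 87.667.
Standard quotas: Alpha 6.741, Beta 7.973, Gamma 9.639, Delta 8.646.
Lower quotas: Alpha 6, Beta 7, Gamma 9, Delta 8 (sum 30, leaving 3 seats).
Remainders in descending order: Beta 0.973, Alpha 0.741, Delta 0.646, Gamma 0.639.
Largest remainders: Beta, Alpha, Delta receive the extra seats.

Alpha 7, Beta 8, Gamma 9, Delta 9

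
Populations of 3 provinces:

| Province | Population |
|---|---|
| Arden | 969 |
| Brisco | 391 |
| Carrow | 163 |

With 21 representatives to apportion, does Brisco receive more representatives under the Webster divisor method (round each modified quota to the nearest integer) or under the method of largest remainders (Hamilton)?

Hamilton

Webster: Arden 14, Brisco 5, Carrow 2.
Hamilton: Arden 13, Brisco 6, Carrow 2.
Brisco gets 5 under Webster and 6 under Hamilton.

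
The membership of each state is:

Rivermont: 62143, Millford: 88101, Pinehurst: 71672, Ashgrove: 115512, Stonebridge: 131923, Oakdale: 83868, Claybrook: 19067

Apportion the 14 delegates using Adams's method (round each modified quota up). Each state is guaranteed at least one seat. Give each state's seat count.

Standard divisor 572286/14 ≈ 40877.571; standard quotas: Rivermont 1.520, Millford 2.155, Pinehurst 1.753, Ashgrove 2.826, Stonebridge 3.227, Oakdale 2.052, Claybrook 0.466.
Rounding up gives 2, 3, 2, 3, 4, 3, 1 = 18 seats, so the divisor must be adjusted.
With modified divisor 59900: modified quotas Rivermont 1.037, Millford 1.471, Pinehurst 1.197, Ashgrove 1.928, Stonebridge 2.202, Oakdale 1.400, Claybrook 0.318.
Rounding up: Rivermont 2, Millford 2, Pinehurst 2, Ashgrove 2, Stonebridge 3, Oakdale 2, Claybrook 1 (total 14).

Rivermont 2, Millford 2, Pinehurst 2, Ashgrove 2, Stonebridge 3, Oakdale 2, Claybrook 1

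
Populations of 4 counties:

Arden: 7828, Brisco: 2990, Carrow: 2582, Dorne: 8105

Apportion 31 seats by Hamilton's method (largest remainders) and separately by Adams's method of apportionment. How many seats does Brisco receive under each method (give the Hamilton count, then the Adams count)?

Hamilton: Arden 11, Brisco 4, Carrow 4, Dorne 12.
Adams: Arden 11, Brisco 5, Carrow 4, Dorne 11.
Brisco gets 4 under Hamilton and 5 under Adams.

4 and 5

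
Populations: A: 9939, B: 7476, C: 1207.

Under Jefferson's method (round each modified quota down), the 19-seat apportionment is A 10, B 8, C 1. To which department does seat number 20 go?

Priority for the next seat is population ÷ (current seats + 1).
Priorities: A 903.545, B 830.667, C 603.500.
Highest priority: A.

A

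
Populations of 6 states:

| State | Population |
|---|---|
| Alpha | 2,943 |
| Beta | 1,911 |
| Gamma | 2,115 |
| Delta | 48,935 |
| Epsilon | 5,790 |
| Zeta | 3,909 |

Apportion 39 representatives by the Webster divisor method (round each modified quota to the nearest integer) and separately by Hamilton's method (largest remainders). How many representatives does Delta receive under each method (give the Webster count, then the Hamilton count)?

Webster: Alpha 2, Beta 1, Gamma 1, Delta 30, Epsilon 3, Zeta 2.
Hamilton: Alpha 2, Beta 1, Gamma 1, Delta 29, Epsilon 4, Zeta 2.
Delta gets 30 under Webster and 29 under Hamilton.

30 and 29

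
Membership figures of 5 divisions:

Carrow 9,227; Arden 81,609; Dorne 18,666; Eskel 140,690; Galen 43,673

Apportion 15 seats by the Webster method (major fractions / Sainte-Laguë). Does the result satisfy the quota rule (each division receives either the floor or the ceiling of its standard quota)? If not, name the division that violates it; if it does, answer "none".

Standard quotas: Carrow 0.471, Arden 4.166, Dorne 0.953, Eskel 7.181, Galen 2.229.
Webster allocation: Carrow 0, Arden 4, Dorne 1, Eskel 8, Galen 2.
Every allocation lies between the lower and upper quota.

none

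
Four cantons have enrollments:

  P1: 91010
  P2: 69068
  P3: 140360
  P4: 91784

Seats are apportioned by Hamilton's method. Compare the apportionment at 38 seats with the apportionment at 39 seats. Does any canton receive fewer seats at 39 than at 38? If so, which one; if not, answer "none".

none

At 38 seats: P1 9, P2 7, P3 13, P4 9.
At 39 seats: P1 9, P2 7, P3 14, P4 9.
No canton's allocation decreased.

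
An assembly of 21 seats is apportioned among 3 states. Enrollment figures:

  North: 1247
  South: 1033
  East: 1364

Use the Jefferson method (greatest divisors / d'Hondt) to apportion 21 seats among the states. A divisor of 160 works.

With modified divisor 160: modified quotas North 7.794, South 6.456, East 8.525.
Rounding down: North 7, South 6, East 8 (total 21).

North=7, South=6, East=8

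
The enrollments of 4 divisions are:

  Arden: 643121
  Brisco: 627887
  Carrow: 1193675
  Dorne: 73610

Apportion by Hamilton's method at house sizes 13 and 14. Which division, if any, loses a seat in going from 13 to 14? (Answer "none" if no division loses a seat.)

At 13 seats: Arden 3, Brisco 3, Carrow 6, Dorne 1.
At 14 seats: Arden 4, Brisco 3, Carrow 7, Dorne 0.
Dorne drops from 1 to 0.

Dorne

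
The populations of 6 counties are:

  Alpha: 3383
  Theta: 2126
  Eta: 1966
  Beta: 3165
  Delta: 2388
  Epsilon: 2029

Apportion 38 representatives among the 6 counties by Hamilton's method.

Total 15057; standard divisor 15057/38 ≈ 396.237.
Standard quotas: Alpha 8.538, Theta 5.365, Eta 4.962, Beta 7.988, Delta 6.027, Epsilon 5.121.
Lower quotas: Alpha 8, Theta 5, Eta 4, Beta 7, Delta 6, Epsilon 5 (sum 35, leaving 3 seats).
Remainders in descending order: Beta 0.988, Eta 0.962, Alpha 0.538, Theta 0.365, Epsilon 0.121, Delta 0.027.
The surplus seats go to Beta, Eta, Alpha.

Alpha: 9; Theta: 5; Eta: 5; Beta: 8; Delta: 6; Epsilon: 5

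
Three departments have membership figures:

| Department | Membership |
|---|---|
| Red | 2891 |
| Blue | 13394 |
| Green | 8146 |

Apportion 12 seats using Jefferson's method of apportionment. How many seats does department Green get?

4

Standard divisor 24431/12 ≈ 2035.917; standard quotas: Red 1.420, Blue 6.579, Green 4.001.
Rounding down gives 1, 6, 4 = 11 seats, so the divisor must be adjusted.
With modified divisor 1800: modified quotas Red 1.606, Blue 7.441, Green 4.526.
Rounding down: Red 1, Blue 7, Green 4 (total 12).
Green receives 4.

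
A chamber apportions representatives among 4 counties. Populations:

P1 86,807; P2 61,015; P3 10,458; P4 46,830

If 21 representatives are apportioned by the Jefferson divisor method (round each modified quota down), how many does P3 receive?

1

Standard divisor 205110/21 ≈ 9767.143; standard quotas: P1 8.888, P2 6.247, P3 1.071, P4 4.795.
Rounding down gives 8, 6, 1, 4 = 19 seats, so the divisor must be adjusted.
With modified divisor 9000: modified quotas P1 9.645, P2 6.779, P3 1.162, P4 5.203.
Rounding down: P1 9, P2 6, P3 1, P4 5 (total 21).
P3 receives 1.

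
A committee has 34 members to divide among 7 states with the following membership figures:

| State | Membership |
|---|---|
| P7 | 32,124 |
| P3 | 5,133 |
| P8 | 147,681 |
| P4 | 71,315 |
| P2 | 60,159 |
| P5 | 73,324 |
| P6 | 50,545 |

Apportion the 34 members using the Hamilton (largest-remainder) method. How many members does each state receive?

P7 2; P3 0; P8 11; P4 6; P2 5; P5 6; P6 4

The standard divisor is 440281/34 ≈ 12949.441.
Standard quotas: P7 2.4807, P3 0.3964, P8 11.4044, P4 5.5072, P2 4.6457, P5 5.6623, P6 3.9033.
Lower quotas: P7 2, P3 0, P8 11, P4 5, P2 4, P5 5, P6 3 (sum 30, leaving 4 seats).
Remainders in descending order: P6 0.9033, P5 0.6623, P2 0.6457, P4 0.5072, P7 0.4807, P8 0.4044, P3 0.3964.
Largest remainders: P6, P5, P2, P4 receive the extra seats.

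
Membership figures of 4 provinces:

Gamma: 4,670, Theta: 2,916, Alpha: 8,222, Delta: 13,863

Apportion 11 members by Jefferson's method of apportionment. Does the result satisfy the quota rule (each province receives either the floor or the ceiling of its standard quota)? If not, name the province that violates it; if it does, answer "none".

Standard quotas: Gamma 1.731, Theta 1.081, Alpha 3.048, Delta 5.139.
Jefferson allocation: Gamma 2, Theta 1, Alpha 3, Delta 5.
Every allocation lies between the lower and upper quota.

none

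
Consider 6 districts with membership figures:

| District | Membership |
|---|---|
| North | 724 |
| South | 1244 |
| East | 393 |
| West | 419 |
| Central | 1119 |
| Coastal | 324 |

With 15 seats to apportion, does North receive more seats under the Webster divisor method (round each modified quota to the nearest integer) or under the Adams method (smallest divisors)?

Webster

Webster: North 3, South 4, East 1, West 2, Central 4, Coastal 1.
Adams: North 2, South 4, East 2, West 2, Central 4, Coastal 1.
North gets 3 under Webster and 2 under Adams.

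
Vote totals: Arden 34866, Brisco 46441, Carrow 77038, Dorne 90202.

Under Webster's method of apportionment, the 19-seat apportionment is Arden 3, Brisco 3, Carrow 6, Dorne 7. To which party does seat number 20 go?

Brisco

Priority for the next seat is population ÷ (current seats + 0.5).
Priorities: Arden 9961.714, Brisco 13268.857, Carrow 11852.000, Dorne 12026.933.
Highest priority: Brisco.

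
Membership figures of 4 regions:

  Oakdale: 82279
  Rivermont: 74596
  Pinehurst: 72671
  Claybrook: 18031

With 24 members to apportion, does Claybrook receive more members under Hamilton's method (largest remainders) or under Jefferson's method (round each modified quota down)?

Hamilton

Hamilton: Oakdale 8, Rivermont 7, Pinehurst 7, Claybrook 2.
Jefferson: Oakdale 8, Rivermont 8, Pinehurst 7, Claybrook 1.
Claybrook gets 2 under Hamilton and 1 under Jefferson.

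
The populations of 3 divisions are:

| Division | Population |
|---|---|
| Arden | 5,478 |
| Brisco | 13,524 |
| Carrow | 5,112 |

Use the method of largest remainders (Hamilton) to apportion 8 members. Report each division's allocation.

Standard divisor: 24114 ÷ 8 ≈ 3014.25.
Standard quotas: Arden 1.8174, Brisco 4.4867, Carrow 1.6959.
Lower quotas: Arden 1, Brisco 4, Carrow 1 (sum 6, leaving 2 seats).
Remainders in descending order: Arden 0.8174, Carrow 0.6959, Brisco 0.4867.
The surplus seats go to Arden, Carrow.

Arden 2; Brisco 4; Carrow 2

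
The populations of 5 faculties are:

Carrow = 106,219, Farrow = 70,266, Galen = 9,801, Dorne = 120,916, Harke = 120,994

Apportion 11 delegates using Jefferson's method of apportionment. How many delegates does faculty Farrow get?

2

Standard divisor 428196/11 ≈ 38926.909; standard quotas: Carrow 2.729, Farrow 1.805, Galen 0.252, Dorne 3.106, Harke 3.108.
Rounding down gives 2, 1, 0, 3, 3 = 9 seats, so the divisor must be adjusted.
With modified divisor 32700: modified quotas Carrow 3.248, Farrow 2.149, Galen 0.300, Dorne 3.698, Harke 3.700.
Rounding down: Carrow 3, Farrow 2, Galen 0, Dorne 3, Harke 3 (total 11).
Farrow receives 2.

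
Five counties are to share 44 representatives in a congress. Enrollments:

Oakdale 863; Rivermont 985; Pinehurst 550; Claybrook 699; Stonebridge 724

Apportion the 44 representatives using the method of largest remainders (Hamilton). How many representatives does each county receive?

Oakdale 10, Rivermont 12, Pinehurst 6, Claybrook 8, Stonebridge 8

Standard divisor: 3821 ÷ 44 ≈ 86.841.
Standard quotas: Oakdale 9.938, Rivermont 11.343, Pinehurst 6.333, Claybrook 8.049, Stonebridge 8.337.
Lower quotas: Oakdale 9, Rivermont 11, Pinehurst 6, Claybrook 8, Stonebridge 8 (sum 42, leaving 2 seats).
Remainders in descending order: Oakdale 0.938, Rivermont 0.343, Stonebridge 0.337, Pinehurst 0.333, Claybrook 0.049.
The surplus seats go to Oakdale, Rivermont.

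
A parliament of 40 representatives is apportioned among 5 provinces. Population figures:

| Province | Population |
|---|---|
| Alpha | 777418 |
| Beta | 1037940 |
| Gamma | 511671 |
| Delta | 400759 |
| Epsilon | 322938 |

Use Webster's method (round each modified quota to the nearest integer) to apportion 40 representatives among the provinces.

Standard divisor 3050726/40 ≈ 76268.15; standard quotas: Alpha 10.193, Beta 13.609, Gamma 6.709, Delta 5.255, Epsilon 4.234.
Rounding to the nearest integer gives Alpha 10, Beta 14, Gamma 7, Delta 5, Epsilon 4 — total 40, matching the house size, so no adjustment is needed.

Alpha: 10, Beta: 14, Gamma: 7, Delta: 5, Epsilon: 4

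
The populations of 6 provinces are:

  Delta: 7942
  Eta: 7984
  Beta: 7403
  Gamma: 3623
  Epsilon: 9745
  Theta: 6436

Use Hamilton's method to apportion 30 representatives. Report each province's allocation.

Delta 6, Eta 6, Beta 5, Gamma 2, Epsilon 7, Theta 4

Standard divisor: 43133 ÷ 30 ≈ 1437.767.
Standard quotas: Delta 5.5238, Eta 5.5531, Beta 5.1490, Gamma 2.5199, Epsilon 6.7779, Theta 4.4764.
Lower quotas: Delta 5, Eta 5, Beta 5, Gamma 2, Epsilon 6, Theta 4 (sum 27, leaving 3 seats).
Remainders in descending order: Epsilon 0.7779, Eta 0.5531, Delta 0.5238, Gamma 0.5199, Theta 0.4764, Beta 0.1490.
The surplus seats go to Epsilon, Eta, Delta.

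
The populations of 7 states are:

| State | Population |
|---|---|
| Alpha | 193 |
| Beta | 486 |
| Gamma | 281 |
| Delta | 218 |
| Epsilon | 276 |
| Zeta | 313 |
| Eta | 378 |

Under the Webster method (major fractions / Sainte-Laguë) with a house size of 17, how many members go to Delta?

2

Standard divisor 2145/17 ≈ 126.176; standard quotas: Alpha 1.530, Beta 3.852, Gamma 2.227, Delta 1.728, Epsilon 2.187, Zeta 2.481, Eta 2.996.
Rounding to the nearest integer gives Alpha 2, Beta 4, Gamma 2, Delta 2, Epsilon 2, Zeta 2, Eta 3 — total 17, matching the house size, so no adjustment is needed.
Delta receives 2.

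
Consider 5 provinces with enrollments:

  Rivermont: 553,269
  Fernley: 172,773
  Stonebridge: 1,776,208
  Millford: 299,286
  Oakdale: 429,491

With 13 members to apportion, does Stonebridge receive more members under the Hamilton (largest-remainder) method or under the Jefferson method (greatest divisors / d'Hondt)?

Jefferson

Hamilton: Rivermont 2, Fernley 1, Stonebridge 7, Millford 1, Oakdale 2.
Jefferson: Rivermont 2, Fernley 0, Stonebridge 8, Millford 1, Oakdale 2.
Stonebridge gets 7 under Hamilton and 8 under Jefferson.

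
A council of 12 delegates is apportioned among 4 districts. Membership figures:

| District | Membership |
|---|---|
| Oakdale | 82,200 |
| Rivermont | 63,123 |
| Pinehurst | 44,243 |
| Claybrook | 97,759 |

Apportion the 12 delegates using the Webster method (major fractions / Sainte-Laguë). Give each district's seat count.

Standard divisor 287325/12 ≈ 23943.75; standard quotas: Oakdale 3.433, Rivermont 2.636, Pinehurst 1.848, Claybrook 4.083.
Rounding to the nearest integer gives Oakdale 3, Rivermont 3, Pinehurst 2, Claybrook 4 — total 12, matching the house size, so no adjustment is needed.

Oakdale 3, Rivermont 3, Pinehurst 2, Claybrook 4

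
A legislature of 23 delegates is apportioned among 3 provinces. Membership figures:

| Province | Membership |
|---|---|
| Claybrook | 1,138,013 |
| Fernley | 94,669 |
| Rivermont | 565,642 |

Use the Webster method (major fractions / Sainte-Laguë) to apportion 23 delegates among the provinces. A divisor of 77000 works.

Claybrook: 15; Fernley: 1; Rivermont: 7

With modified divisor 77000: modified quotas Claybrook 14.779, Fernley 1.229, Rivermont 7.346.
Rounding to the nearest integer: Claybrook 15, Fernley 1, Rivermont 7 (total 23).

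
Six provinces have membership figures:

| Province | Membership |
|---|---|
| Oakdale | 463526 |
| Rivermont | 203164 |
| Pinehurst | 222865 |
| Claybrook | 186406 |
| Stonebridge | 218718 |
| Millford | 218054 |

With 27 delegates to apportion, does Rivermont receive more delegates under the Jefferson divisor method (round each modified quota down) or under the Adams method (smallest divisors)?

Adams

Jefferson: Oakdale 9, Rivermont 3, Pinehurst 4, Claybrook 3, Stonebridge 4, Millford 4.
Adams: Oakdale 8, Rivermont 4, Pinehurst 4, Claybrook 3, Stonebridge 4, Millford 4.
Rivermont gets 3 under Jefferson and 4 under Adams.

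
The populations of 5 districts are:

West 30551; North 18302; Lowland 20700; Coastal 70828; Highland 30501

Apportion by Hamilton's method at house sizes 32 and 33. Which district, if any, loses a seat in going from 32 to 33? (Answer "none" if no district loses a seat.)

none

At 32 seats: West 6, North 3, Lowland 4, Coastal 13, Highland 6.
At 33 seats: West 6, North 3, Lowland 4, Coastal 14, Highland 6.
No district's allocation decreased.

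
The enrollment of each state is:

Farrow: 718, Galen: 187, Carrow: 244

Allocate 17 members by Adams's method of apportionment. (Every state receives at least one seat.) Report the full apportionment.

Farrow 10; Galen 3; Carrow 4

Standard divisor 1149/17 ≈ 67.588; standard quotas: Farrow 10.623, Galen 2.767, Carrow 3.610.
Rounding up gives 11, 3, 4 = 18 seats, so the divisor must be adjusted.
With modified divisor 76: modified quotas Farrow 9.447, Galen 2.461, Carrow 3.211.
Rounding up: Farrow 10, Galen 3, Carrow 4 (total 17).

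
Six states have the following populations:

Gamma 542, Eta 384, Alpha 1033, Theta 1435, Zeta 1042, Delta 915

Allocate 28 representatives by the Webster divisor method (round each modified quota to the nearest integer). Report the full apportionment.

Standard divisor 5351/28 ≈ 191.107; standard quotas: Gamma 2.836, Eta 2.009, Alpha 5.405, Theta 7.509, Zeta 5.452, Delta 4.788.
Rounding to the nearest integer gives Gamma 3, Eta 2, Alpha 5, Theta 8, Zeta 5, Delta 5 — total 28, matching the house size, so no adjustment is needed.

Gamma: 3, Eta: 2, Alpha: 5, Theta: 8, Zeta: 5, Delta: 5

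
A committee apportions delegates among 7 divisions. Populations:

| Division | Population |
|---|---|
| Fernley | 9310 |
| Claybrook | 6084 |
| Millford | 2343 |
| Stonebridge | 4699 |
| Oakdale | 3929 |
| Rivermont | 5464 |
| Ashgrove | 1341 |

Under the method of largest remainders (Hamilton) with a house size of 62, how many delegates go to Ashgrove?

Total 33170; standard divisor 33170/62 = 535.
Standard quotas: Fernley 17.4019, Claybrook 11.3720, Millford 4.3794, Stonebridge 8.7832, Oakdale 7.3439, Rivermont 10.2131, Ashgrove 2.5065.
Lower quotas: Fernley 17, Claybrook 11, Millford 4, Stonebridge 8, Oakdale 7, Rivermont 10, Ashgrove 2 (sum 59, leaving 3 seats).
Remainders in descending order: Stonebridge 0.7832, Ashgrove 0.5065, Fernley 0.4019, Millford 0.3794, Claybrook 0.3720, Oakdale 0.3439, Rivermont 0.2131.
The surplus seats go to Stonebridge, Ashgrove, Fernley.
Ashgrove receives 3.

3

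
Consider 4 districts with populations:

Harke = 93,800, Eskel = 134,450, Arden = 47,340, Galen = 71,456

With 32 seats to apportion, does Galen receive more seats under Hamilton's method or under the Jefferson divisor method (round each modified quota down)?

Hamilton: Harke 9, Eskel 12, Arden 4, Galen 7.
Jefferson: Harke 9, Eskel 13, Arden 4, Galen 6.
Galen gets 7 under Hamilton and 6 under Jefferson.

Hamilton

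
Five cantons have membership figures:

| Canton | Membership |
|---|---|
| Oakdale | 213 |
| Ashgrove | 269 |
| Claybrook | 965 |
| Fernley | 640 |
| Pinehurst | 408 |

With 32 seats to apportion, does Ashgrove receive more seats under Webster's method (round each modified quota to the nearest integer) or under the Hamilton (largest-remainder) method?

Hamilton

Webster: Oakdale 3, Ashgrove 3, Claybrook 13, Fernley 8, Pinehurst 5.
Hamilton: Oakdale 3, Ashgrove 4, Claybrook 12, Fernley 8, Pinehurst 5.
Ashgrove gets 3 under Webster and 4 under Hamilton.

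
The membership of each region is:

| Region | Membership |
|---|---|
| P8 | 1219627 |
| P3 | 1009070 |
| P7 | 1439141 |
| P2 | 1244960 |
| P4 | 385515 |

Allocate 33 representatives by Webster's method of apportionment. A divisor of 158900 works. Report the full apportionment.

P8 8; P3 6; P7 9; P2 8; P4 2

With modified divisor 158900: modified quotas P8 7.675, P3 6.350, P7 9.057, P2 7.835, P4 2.426.
Rounding to the nearest integer: P8 8, P3 6, P7 9, P2 8, P4 2 (total 33).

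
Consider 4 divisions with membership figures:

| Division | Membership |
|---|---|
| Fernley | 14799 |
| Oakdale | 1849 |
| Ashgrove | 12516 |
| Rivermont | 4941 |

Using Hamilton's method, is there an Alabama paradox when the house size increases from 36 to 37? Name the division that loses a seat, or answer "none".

At 36 seats: Fernley 16, Oakdale 2, Ashgrove 13, Rivermont 5.
At 37 seats: Fernley 16, Oakdale 2, Ashgrove 14, Rivermont 5.
No division's allocation decreased.

none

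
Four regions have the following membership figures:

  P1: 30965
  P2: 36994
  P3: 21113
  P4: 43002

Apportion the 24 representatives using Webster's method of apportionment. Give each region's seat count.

Standard divisor 132074/24 ≈ 5503.083; standard quotas: P1 5.627, P2 6.722, P3 3.837, P4 7.814.
Rounding to the nearest integer gives 6, 7, 4, 8 = 25 seats, so the divisor must be adjusted.
With modified divisor 5660: modified quotas P1 5.471, P2 6.536, P3 3.730, P4 7.598.
Rounding to the nearest integer: P1 5, P2 7, P3 4, P4 8 (total 24).

P1 5, P2 7, P3 4, P4 8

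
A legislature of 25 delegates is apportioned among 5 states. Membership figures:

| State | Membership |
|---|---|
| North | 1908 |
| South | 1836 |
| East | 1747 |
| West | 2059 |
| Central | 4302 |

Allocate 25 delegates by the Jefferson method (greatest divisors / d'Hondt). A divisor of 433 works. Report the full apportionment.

North 4; South 4; East 4; West 4; Central 9

With modified divisor 433: modified quotas North 4.406, South 4.240, East 4.035, West 4.755, Central 9.935.
Rounding down: North 4, South 4, East 4, West 4, Central 9 (total 25).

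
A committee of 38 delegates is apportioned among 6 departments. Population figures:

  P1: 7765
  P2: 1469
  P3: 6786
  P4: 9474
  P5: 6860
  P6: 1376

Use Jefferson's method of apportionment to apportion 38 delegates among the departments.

P1: 9, P2: 1, P3: 8, P4: 11, P5: 8, P6: 1

Standard divisor 33730/38 ≈ 887.632; standard quotas: P1 8.748, P2 1.655, P3 7.645, P4 10.673, P5 7.728, P6 1.550.
Rounding down gives 8, 1, 7, 10, 7, 1 = 34 seats, so the divisor must be adjusted.
With modified divisor 800: modified quotas P1 9.706, P2 1.836, P3 8.482, P4 11.842, P5 8.575, P6 1.720.
Rounding down: P1 9, P2 1, P3 8, P4 11, P5 8, P6 1 (total 38).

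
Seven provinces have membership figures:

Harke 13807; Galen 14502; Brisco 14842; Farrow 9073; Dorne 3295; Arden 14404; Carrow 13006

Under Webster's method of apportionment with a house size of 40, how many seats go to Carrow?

6

Standard divisor 82929/40 ≈ 2073.225; standard quotas: Harke 6.660, Galen 6.995, Brisco 7.159, Farrow 4.376, Dorne 1.589, Arden 6.948, Carrow 6.273.
Rounding to the nearest integer gives Harke 7, Galen 7, Brisco 7, Farrow 4, Dorne 2, Arden 7, Carrow 6 — total 40, matching the house size, so no adjustment is needed.
Carrow receives 6.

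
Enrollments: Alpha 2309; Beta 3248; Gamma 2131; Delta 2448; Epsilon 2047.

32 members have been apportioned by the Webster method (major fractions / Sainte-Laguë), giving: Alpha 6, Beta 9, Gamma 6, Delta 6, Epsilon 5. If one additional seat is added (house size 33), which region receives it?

Delta

Priority for the next seat is population ÷ (current seats + 0.5).
Priorities: Alpha 355.231, Beta 341.895, Gamma 327.846, Delta 376.615, Epsilon 372.182.
Highest priority: Delta.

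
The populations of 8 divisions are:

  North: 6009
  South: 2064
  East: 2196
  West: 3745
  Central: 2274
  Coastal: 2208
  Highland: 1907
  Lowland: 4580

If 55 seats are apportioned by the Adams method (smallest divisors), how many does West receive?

8

Standard divisor 24983/55 ≈ 454.236; standard quotas: North 13.229, South 4.544, East 4.834, West 8.245, Central 5.006, Coastal 4.861, Highland 4.198, Lowland 10.083.
Rounding up gives 14, 5, 5, 9, 6, 5, 5, 11 = 60 seats, so the divisor must be adjusted.
With modified divisor 490: modified quotas North 12.263, South 4.212, East 4.482, West 7.643, Central 4.641, Coastal 4.506, Highland 3.892, Lowland 9.347.
Rounding up: North 13, South 5, East 5, West 8, Central 5, Coastal 5, Highland 4, Lowland 10 (total 55).
West receives 8.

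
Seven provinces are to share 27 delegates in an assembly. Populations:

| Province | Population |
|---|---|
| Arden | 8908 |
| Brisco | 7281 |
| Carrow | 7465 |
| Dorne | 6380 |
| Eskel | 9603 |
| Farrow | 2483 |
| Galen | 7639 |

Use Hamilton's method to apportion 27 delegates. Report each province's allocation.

Arden: 5, Brisco: 4, Carrow: 4, Dorne: 4, Eskel: 5, Farrow: 1, Galen: 4

Total 49759; standard divisor 49759/27 ≈ 1842.926.
Standard quotas: Arden 4.8336, Brisco 3.9508, Carrow 4.0506, Dorne 3.4619, Eskel 5.2107, Farrow 1.3473, Galen 4.1450.
Lower quotas: Arden 4, Brisco 3, Carrow 4, Dorne 3, Eskel 5, Farrow 1, Galen 4 (sum 24, leaving 3 seats).
Remainders in descending order: Brisco 0.9508, Arden 0.8336, Dorne 0.4619, Farrow 0.3473, Eskel 0.2107, Galen 0.1450, Carrow 0.0506.
Largest remainders: Brisco, Arden, Dorne receive the extra seats.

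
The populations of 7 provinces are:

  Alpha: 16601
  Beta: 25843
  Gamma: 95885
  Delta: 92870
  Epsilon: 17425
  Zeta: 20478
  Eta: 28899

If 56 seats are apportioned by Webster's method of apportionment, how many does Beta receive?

Standard divisor 298001/56 ≈ 5321.446; standard quotas: Alpha 3.120, Beta 4.856, Gamma 18.019, Delta 17.452, Epsilon 3.274, Zeta 3.848, Eta 5.431.
Rounding to the nearest integer gives 3, 5, 18, 17, 3, 4, 5 = 55 seats, so the divisor must be adjusted.
With modified divisor 5300: modified quotas Alpha 3.132, Beta 4.876, Gamma 18.092, Delta 17.523, Epsilon 3.288, Zeta 3.864, Eta 5.453.
Rounding to the nearest integer: Alpha 3, Beta 5, Gamma 18, Delta 18, Epsilon 3, Zeta 4, Eta 5 (total 56).
Beta receives 5.

5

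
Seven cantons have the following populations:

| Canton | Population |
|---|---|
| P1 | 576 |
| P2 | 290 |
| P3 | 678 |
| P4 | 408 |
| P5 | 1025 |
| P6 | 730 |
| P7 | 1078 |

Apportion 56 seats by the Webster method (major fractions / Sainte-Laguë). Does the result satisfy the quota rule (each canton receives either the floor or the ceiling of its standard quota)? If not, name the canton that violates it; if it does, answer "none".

none

Standard quotas: P1 6.741, P2 3.394, P3 7.935, P4 4.775, P5 11.996, P6 8.543, P7 12.616.
Webster allocation: P1 7, P2 3, P3 8, P4 5, P5 12, P6 8, P7 13.
Every allocation lies between the lower and upper quota.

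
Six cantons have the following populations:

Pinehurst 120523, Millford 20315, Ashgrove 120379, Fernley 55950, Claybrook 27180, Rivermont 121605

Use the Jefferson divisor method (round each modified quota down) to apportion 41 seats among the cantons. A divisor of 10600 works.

Pinehurst 11, Millford 1, Ashgrove 11, Fernley 5, Claybrook 2, Rivermont 11

With modified divisor 10600: modified quotas Pinehurst 11.370, Millford 1.917, Ashgrove 11.357, Fernley 5.278, Claybrook 2.564, Rivermont 11.472.
Rounding down: Pinehurst 11, Millford 1, Ashgrove 11, Fernley 5, Claybrook 2, Rivermont 11 (total 41).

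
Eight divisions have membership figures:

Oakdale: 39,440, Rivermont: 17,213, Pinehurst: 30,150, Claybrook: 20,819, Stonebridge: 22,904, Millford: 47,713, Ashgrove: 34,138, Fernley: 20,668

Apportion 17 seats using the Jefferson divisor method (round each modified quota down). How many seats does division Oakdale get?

Standard divisor 233045/17 ≈ 13708.529; standard quotas: Oakdale 2.877, Rivermont 1.256, Pinehurst 2.199, Claybrook 1.519, Stonebridge 1.671, Millford 3.481, Ashgrove 2.490, Fernley 1.508.
Rounding down gives 2, 1, 2, 1, 1, 3, 2, 1 = 13 seats, so the divisor must be adjusted.
With modified divisor 10900: modified quotas Oakdale 3.618, Rivermont 1.579, Pinehurst 2.766, Claybrook 1.910, Stonebridge 2.101, Millford 4.377, Ashgrove 3.132, Fernley 1.896.
Rounding down: Oakdale 3, Rivermont 1, Pinehurst 2, Claybrook 1, Stonebridge 2, Millford 4, Ashgrove 3, Fernley 1 (total 17).
Oakdale receives 3.

3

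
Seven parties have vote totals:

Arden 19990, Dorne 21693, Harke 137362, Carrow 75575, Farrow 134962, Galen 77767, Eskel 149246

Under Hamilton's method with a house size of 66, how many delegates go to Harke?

The standard divisor is 616595/66 ≈ 9342.348.
Standard quotas: Arden 2.1397, Dorne 2.3220, Harke 14.7032, Carrow 8.0895, Farrow 14.4463, Galen 8.3241, Eskel 15.9752.
Lower quotas: Arden 2, Dorne 2, Harke 14, Carrow 8, Farrow 14, Galen 8, Eskel 15 (sum 63, leaving 3 seats).
Remainders in descending order: Eskel 0.9752, Harke 0.7032, Farrow 0.4463, Galen 0.3241, Dorne 0.3220, Arden 0.1397, Carrow 0.0895.
Largest remainders: Eskel, Harke, Farrow receive the extra seats.
Harke receives 15.

15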